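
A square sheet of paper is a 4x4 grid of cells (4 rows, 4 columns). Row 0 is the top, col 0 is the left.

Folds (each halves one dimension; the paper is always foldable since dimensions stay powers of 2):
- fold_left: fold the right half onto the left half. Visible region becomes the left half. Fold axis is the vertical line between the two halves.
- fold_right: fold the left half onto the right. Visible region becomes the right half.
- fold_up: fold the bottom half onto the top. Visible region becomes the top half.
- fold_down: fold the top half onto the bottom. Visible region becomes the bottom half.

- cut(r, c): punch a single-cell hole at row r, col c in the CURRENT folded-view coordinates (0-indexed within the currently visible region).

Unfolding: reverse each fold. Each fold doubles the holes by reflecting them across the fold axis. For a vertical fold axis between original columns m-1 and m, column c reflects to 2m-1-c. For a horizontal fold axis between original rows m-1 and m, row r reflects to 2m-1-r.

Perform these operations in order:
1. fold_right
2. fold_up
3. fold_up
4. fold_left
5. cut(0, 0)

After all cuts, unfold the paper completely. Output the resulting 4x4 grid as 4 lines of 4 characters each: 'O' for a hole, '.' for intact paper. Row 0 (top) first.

Op 1 fold_right: fold axis v@2; visible region now rows[0,4) x cols[2,4) = 4x2
Op 2 fold_up: fold axis h@2; visible region now rows[0,2) x cols[2,4) = 2x2
Op 3 fold_up: fold axis h@1; visible region now rows[0,1) x cols[2,4) = 1x2
Op 4 fold_left: fold axis v@3; visible region now rows[0,1) x cols[2,3) = 1x1
Op 5 cut(0, 0): punch at orig (0,2); cuts so far [(0, 2)]; region rows[0,1) x cols[2,3) = 1x1
Unfold 1 (reflect across v@3): 2 holes -> [(0, 2), (0, 3)]
Unfold 2 (reflect across h@1): 4 holes -> [(0, 2), (0, 3), (1, 2), (1, 3)]
Unfold 3 (reflect across h@2): 8 holes -> [(0, 2), (0, 3), (1, 2), (1, 3), (2, 2), (2, 3), (3, 2), (3, 3)]
Unfold 4 (reflect across v@2): 16 holes -> [(0, 0), (0, 1), (0, 2), (0, 3), (1, 0), (1, 1), (1, 2), (1, 3), (2, 0), (2, 1), (2, 2), (2, 3), (3, 0), (3, 1), (3, 2), (3, 3)]

Answer: OOOO
OOOO
OOOO
OOOO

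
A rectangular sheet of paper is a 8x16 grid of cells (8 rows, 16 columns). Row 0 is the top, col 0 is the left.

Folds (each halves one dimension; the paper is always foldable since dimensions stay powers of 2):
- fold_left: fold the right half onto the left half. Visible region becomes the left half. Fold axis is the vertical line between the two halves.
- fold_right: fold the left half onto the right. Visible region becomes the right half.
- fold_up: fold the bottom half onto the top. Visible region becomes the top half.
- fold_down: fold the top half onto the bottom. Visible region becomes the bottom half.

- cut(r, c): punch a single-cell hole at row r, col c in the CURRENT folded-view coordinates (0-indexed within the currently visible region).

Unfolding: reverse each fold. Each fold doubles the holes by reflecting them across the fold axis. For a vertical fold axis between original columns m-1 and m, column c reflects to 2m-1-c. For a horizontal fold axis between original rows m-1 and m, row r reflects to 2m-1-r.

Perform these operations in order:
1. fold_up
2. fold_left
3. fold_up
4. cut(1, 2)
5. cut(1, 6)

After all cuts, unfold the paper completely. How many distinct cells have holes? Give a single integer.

Answer: 16

Derivation:
Op 1 fold_up: fold axis h@4; visible region now rows[0,4) x cols[0,16) = 4x16
Op 2 fold_left: fold axis v@8; visible region now rows[0,4) x cols[0,8) = 4x8
Op 3 fold_up: fold axis h@2; visible region now rows[0,2) x cols[0,8) = 2x8
Op 4 cut(1, 2): punch at orig (1,2); cuts so far [(1, 2)]; region rows[0,2) x cols[0,8) = 2x8
Op 5 cut(1, 6): punch at orig (1,6); cuts so far [(1, 2), (1, 6)]; region rows[0,2) x cols[0,8) = 2x8
Unfold 1 (reflect across h@2): 4 holes -> [(1, 2), (1, 6), (2, 2), (2, 6)]
Unfold 2 (reflect across v@8): 8 holes -> [(1, 2), (1, 6), (1, 9), (1, 13), (2, 2), (2, 6), (2, 9), (2, 13)]
Unfold 3 (reflect across h@4): 16 holes -> [(1, 2), (1, 6), (1, 9), (1, 13), (2, 2), (2, 6), (2, 9), (2, 13), (5, 2), (5, 6), (5, 9), (5, 13), (6, 2), (6, 6), (6, 9), (6, 13)]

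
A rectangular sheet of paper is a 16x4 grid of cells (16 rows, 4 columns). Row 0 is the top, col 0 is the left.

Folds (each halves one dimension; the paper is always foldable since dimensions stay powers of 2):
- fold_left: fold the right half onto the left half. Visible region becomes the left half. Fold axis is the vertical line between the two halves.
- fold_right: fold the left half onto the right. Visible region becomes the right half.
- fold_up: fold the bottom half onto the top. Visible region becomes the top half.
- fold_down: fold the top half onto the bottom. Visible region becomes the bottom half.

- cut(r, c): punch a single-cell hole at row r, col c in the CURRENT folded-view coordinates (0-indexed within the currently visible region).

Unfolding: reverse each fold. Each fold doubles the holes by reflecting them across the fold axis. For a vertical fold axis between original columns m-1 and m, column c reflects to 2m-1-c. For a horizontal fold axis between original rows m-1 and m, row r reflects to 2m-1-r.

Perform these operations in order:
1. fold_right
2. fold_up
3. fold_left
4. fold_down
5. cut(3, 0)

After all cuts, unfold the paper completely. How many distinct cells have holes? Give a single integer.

Op 1 fold_right: fold axis v@2; visible region now rows[0,16) x cols[2,4) = 16x2
Op 2 fold_up: fold axis h@8; visible region now rows[0,8) x cols[2,4) = 8x2
Op 3 fold_left: fold axis v@3; visible region now rows[0,8) x cols[2,3) = 8x1
Op 4 fold_down: fold axis h@4; visible region now rows[4,8) x cols[2,3) = 4x1
Op 5 cut(3, 0): punch at orig (7,2); cuts so far [(7, 2)]; region rows[4,8) x cols[2,3) = 4x1
Unfold 1 (reflect across h@4): 2 holes -> [(0, 2), (7, 2)]
Unfold 2 (reflect across v@3): 4 holes -> [(0, 2), (0, 3), (7, 2), (7, 3)]
Unfold 3 (reflect across h@8): 8 holes -> [(0, 2), (0, 3), (7, 2), (7, 3), (8, 2), (8, 3), (15, 2), (15, 3)]
Unfold 4 (reflect across v@2): 16 holes -> [(0, 0), (0, 1), (0, 2), (0, 3), (7, 0), (7, 1), (7, 2), (7, 3), (8, 0), (8, 1), (8, 2), (8, 3), (15, 0), (15, 1), (15, 2), (15, 3)]

Answer: 16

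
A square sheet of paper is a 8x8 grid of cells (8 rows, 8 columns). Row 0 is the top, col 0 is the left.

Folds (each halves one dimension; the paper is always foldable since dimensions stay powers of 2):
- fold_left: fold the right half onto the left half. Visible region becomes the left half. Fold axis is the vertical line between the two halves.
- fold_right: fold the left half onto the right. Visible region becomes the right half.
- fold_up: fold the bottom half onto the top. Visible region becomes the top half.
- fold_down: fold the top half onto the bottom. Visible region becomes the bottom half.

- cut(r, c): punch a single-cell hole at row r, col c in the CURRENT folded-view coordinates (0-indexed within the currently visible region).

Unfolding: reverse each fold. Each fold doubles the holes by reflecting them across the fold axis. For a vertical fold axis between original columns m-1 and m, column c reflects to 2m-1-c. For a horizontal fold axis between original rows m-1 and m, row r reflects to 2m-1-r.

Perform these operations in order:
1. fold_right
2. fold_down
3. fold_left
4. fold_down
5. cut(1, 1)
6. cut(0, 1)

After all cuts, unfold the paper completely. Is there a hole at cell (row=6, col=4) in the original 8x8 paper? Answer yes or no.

Op 1 fold_right: fold axis v@4; visible region now rows[0,8) x cols[4,8) = 8x4
Op 2 fold_down: fold axis h@4; visible region now rows[4,8) x cols[4,8) = 4x4
Op 3 fold_left: fold axis v@6; visible region now rows[4,8) x cols[4,6) = 4x2
Op 4 fold_down: fold axis h@6; visible region now rows[6,8) x cols[4,6) = 2x2
Op 5 cut(1, 1): punch at orig (7,5); cuts so far [(7, 5)]; region rows[6,8) x cols[4,6) = 2x2
Op 6 cut(0, 1): punch at orig (6,5); cuts so far [(6, 5), (7, 5)]; region rows[6,8) x cols[4,6) = 2x2
Unfold 1 (reflect across h@6): 4 holes -> [(4, 5), (5, 5), (6, 5), (7, 5)]
Unfold 2 (reflect across v@6): 8 holes -> [(4, 5), (4, 6), (5, 5), (5, 6), (6, 5), (6, 6), (7, 5), (7, 6)]
Unfold 3 (reflect across h@4): 16 holes -> [(0, 5), (0, 6), (1, 5), (1, 6), (2, 5), (2, 6), (3, 5), (3, 6), (4, 5), (4, 6), (5, 5), (5, 6), (6, 5), (6, 6), (7, 5), (7, 6)]
Unfold 4 (reflect across v@4): 32 holes -> [(0, 1), (0, 2), (0, 5), (0, 6), (1, 1), (1, 2), (1, 5), (1, 6), (2, 1), (2, 2), (2, 5), (2, 6), (3, 1), (3, 2), (3, 5), (3, 6), (4, 1), (4, 2), (4, 5), (4, 6), (5, 1), (5, 2), (5, 5), (5, 6), (6, 1), (6, 2), (6, 5), (6, 6), (7, 1), (7, 2), (7, 5), (7, 6)]
Holes: [(0, 1), (0, 2), (0, 5), (0, 6), (1, 1), (1, 2), (1, 5), (1, 6), (2, 1), (2, 2), (2, 5), (2, 6), (3, 1), (3, 2), (3, 5), (3, 6), (4, 1), (4, 2), (4, 5), (4, 6), (5, 1), (5, 2), (5, 5), (5, 6), (6, 1), (6, 2), (6, 5), (6, 6), (7, 1), (7, 2), (7, 5), (7, 6)]

Answer: no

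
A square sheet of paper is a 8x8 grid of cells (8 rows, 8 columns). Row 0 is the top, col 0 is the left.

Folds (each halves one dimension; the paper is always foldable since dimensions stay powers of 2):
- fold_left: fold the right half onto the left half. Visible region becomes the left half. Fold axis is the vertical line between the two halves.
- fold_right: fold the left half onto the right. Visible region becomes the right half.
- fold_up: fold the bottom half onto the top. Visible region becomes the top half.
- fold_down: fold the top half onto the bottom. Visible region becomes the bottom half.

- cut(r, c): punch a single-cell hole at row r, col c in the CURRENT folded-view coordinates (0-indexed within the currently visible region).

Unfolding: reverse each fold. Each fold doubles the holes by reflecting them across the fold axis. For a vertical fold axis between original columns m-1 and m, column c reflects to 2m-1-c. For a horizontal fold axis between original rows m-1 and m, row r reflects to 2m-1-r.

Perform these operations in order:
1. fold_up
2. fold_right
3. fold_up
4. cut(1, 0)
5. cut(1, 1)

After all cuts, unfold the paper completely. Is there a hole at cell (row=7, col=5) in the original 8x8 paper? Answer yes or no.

Op 1 fold_up: fold axis h@4; visible region now rows[0,4) x cols[0,8) = 4x8
Op 2 fold_right: fold axis v@4; visible region now rows[0,4) x cols[4,8) = 4x4
Op 3 fold_up: fold axis h@2; visible region now rows[0,2) x cols[4,8) = 2x4
Op 4 cut(1, 0): punch at orig (1,4); cuts so far [(1, 4)]; region rows[0,2) x cols[4,8) = 2x4
Op 5 cut(1, 1): punch at orig (1,5); cuts so far [(1, 4), (1, 5)]; region rows[0,2) x cols[4,8) = 2x4
Unfold 1 (reflect across h@2): 4 holes -> [(1, 4), (1, 5), (2, 4), (2, 5)]
Unfold 2 (reflect across v@4): 8 holes -> [(1, 2), (1, 3), (1, 4), (1, 5), (2, 2), (2, 3), (2, 4), (2, 5)]
Unfold 3 (reflect across h@4): 16 holes -> [(1, 2), (1, 3), (1, 4), (1, 5), (2, 2), (2, 3), (2, 4), (2, 5), (5, 2), (5, 3), (5, 4), (5, 5), (6, 2), (6, 3), (6, 4), (6, 5)]
Holes: [(1, 2), (1, 3), (1, 4), (1, 5), (2, 2), (2, 3), (2, 4), (2, 5), (5, 2), (5, 3), (5, 4), (5, 5), (6, 2), (6, 3), (6, 4), (6, 5)]

Answer: no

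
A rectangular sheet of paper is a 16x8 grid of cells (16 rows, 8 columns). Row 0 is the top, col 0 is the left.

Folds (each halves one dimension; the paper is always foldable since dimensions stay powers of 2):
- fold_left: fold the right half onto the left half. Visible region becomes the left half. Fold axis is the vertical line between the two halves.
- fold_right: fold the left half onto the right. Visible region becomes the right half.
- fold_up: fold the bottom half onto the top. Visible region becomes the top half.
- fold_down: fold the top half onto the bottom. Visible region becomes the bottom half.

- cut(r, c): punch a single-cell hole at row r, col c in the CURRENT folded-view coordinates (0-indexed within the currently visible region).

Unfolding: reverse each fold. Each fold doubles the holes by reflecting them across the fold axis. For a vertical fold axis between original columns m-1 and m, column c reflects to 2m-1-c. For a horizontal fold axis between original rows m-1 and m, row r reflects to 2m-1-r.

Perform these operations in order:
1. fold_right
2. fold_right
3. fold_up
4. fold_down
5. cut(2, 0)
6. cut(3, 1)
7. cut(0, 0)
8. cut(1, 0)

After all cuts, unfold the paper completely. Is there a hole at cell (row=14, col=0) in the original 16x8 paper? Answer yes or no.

Op 1 fold_right: fold axis v@4; visible region now rows[0,16) x cols[4,8) = 16x4
Op 2 fold_right: fold axis v@6; visible region now rows[0,16) x cols[6,8) = 16x2
Op 3 fold_up: fold axis h@8; visible region now rows[0,8) x cols[6,8) = 8x2
Op 4 fold_down: fold axis h@4; visible region now rows[4,8) x cols[6,8) = 4x2
Op 5 cut(2, 0): punch at orig (6,6); cuts so far [(6, 6)]; region rows[4,8) x cols[6,8) = 4x2
Op 6 cut(3, 1): punch at orig (7,7); cuts so far [(6, 6), (7, 7)]; region rows[4,8) x cols[6,8) = 4x2
Op 7 cut(0, 0): punch at orig (4,6); cuts so far [(4, 6), (6, 6), (7, 7)]; region rows[4,8) x cols[6,8) = 4x2
Op 8 cut(1, 0): punch at orig (5,6); cuts so far [(4, 6), (5, 6), (6, 6), (7, 7)]; region rows[4,8) x cols[6,8) = 4x2
Unfold 1 (reflect across h@4): 8 holes -> [(0, 7), (1, 6), (2, 6), (3, 6), (4, 6), (5, 6), (6, 6), (7, 7)]
Unfold 2 (reflect across h@8): 16 holes -> [(0, 7), (1, 6), (2, 6), (3, 6), (4, 6), (5, 6), (6, 6), (7, 7), (8, 7), (9, 6), (10, 6), (11, 6), (12, 6), (13, 6), (14, 6), (15, 7)]
Unfold 3 (reflect across v@6): 32 holes -> [(0, 4), (0, 7), (1, 5), (1, 6), (2, 5), (2, 6), (3, 5), (3, 6), (4, 5), (4, 6), (5, 5), (5, 6), (6, 5), (6, 6), (7, 4), (7, 7), (8, 4), (8, 7), (9, 5), (9, 6), (10, 5), (10, 6), (11, 5), (11, 6), (12, 5), (12, 6), (13, 5), (13, 6), (14, 5), (14, 6), (15, 4), (15, 7)]
Unfold 4 (reflect across v@4): 64 holes -> [(0, 0), (0, 3), (0, 4), (0, 7), (1, 1), (1, 2), (1, 5), (1, 6), (2, 1), (2, 2), (2, 5), (2, 6), (3, 1), (3, 2), (3, 5), (3, 6), (4, 1), (4, 2), (4, 5), (4, 6), (5, 1), (5, 2), (5, 5), (5, 6), (6, 1), (6, 2), (6, 5), (6, 6), (7, 0), (7, 3), (7, 4), (7, 7), (8, 0), (8, 3), (8, 4), (8, 7), (9, 1), (9, 2), (9, 5), (9, 6), (10, 1), (10, 2), (10, 5), (10, 6), (11, 1), (11, 2), (11, 5), (11, 6), (12, 1), (12, 2), (12, 5), (12, 6), (13, 1), (13, 2), (13, 5), (13, 6), (14, 1), (14, 2), (14, 5), (14, 6), (15, 0), (15, 3), (15, 4), (15, 7)]
Holes: [(0, 0), (0, 3), (0, 4), (0, 7), (1, 1), (1, 2), (1, 5), (1, 6), (2, 1), (2, 2), (2, 5), (2, 6), (3, 1), (3, 2), (3, 5), (3, 6), (4, 1), (4, 2), (4, 5), (4, 6), (5, 1), (5, 2), (5, 5), (5, 6), (6, 1), (6, 2), (6, 5), (6, 6), (7, 0), (7, 3), (7, 4), (7, 7), (8, 0), (8, 3), (8, 4), (8, 7), (9, 1), (9, 2), (9, 5), (9, 6), (10, 1), (10, 2), (10, 5), (10, 6), (11, 1), (11, 2), (11, 5), (11, 6), (12, 1), (12, 2), (12, 5), (12, 6), (13, 1), (13, 2), (13, 5), (13, 6), (14, 1), (14, 2), (14, 5), (14, 6), (15, 0), (15, 3), (15, 4), (15, 7)]

Answer: no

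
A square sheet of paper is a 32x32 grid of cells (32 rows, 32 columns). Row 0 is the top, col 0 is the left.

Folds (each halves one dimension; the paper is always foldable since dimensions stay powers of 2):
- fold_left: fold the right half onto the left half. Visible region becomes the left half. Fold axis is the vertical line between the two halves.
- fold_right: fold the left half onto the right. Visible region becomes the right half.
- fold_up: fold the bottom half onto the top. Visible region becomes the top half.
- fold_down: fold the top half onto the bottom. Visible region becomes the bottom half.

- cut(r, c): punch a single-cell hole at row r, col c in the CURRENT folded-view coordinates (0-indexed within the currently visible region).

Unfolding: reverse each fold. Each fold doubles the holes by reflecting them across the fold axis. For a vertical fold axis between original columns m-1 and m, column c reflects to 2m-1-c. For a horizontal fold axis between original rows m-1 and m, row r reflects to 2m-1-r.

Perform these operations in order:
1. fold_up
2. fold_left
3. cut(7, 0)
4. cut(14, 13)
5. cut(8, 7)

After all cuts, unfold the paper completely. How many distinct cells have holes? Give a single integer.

Answer: 12

Derivation:
Op 1 fold_up: fold axis h@16; visible region now rows[0,16) x cols[0,32) = 16x32
Op 2 fold_left: fold axis v@16; visible region now rows[0,16) x cols[0,16) = 16x16
Op 3 cut(7, 0): punch at orig (7,0); cuts so far [(7, 0)]; region rows[0,16) x cols[0,16) = 16x16
Op 4 cut(14, 13): punch at orig (14,13); cuts so far [(7, 0), (14, 13)]; region rows[0,16) x cols[0,16) = 16x16
Op 5 cut(8, 7): punch at orig (8,7); cuts so far [(7, 0), (8, 7), (14, 13)]; region rows[0,16) x cols[0,16) = 16x16
Unfold 1 (reflect across v@16): 6 holes -> [(7, 0), (7, 31), (8, 7), (8, 24), (14, 13), (14, 18)]
Unfold 2 (reflect across h@16): 12 holes -> [(7, 0), (7, 31), (8, 7), (8, 24), (14, 13), (14, 18), (17, 13), (17, 18), (23, 7), (23, 24), (24, 0), (24, 31)]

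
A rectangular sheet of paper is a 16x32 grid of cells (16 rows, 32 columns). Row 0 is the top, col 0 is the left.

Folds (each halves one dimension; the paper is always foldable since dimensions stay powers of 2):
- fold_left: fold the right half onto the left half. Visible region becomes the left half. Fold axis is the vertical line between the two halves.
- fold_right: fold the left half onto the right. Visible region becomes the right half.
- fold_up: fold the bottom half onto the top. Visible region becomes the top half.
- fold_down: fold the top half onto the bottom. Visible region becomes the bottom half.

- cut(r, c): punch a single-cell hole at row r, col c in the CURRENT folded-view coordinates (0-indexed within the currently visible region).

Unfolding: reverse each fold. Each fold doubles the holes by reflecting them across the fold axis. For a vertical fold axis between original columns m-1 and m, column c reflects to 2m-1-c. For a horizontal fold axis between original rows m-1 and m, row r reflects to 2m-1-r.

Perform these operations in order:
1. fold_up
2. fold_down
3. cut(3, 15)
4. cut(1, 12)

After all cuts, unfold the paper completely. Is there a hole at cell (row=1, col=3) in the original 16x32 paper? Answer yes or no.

Answer: no

Derivation:
Op 1 fold_up: fold axis h@8; visible region now rows[0,8) x cols[0,32) = 8x32
Op 2 fold_down: fold axis h@4; visible region now rows[4,8) x cols[0,32) = 4x32
Op 3 cut(3, 15): punch at orig (7,15); cuts so far [(7, 15)]; region rows[4,8) x cols[0,32) = 4x32
Op 4 cut(1, 12): punch at orig (5,12); cuts so far [(5, 12), (7, 15)]; region rows[4,8) x cols[0,32) = 4x32
Unfold 1 (reflect across h@4): 4 holes -> [(0, 15), (2, 12), (5, 12), (7, 15)]
Unfold 2 (reflect across h@8): 8 holes -> [(0, 15), (2, 12), (5, 12), (7, 15), (8, 15), (10, 12), (13, 12), (15, 15)]
Holes: [(0, 15), (2, 12), (5, 12), (7, 15), (8, 15), (10, 12), (13, 12), (15, 15)]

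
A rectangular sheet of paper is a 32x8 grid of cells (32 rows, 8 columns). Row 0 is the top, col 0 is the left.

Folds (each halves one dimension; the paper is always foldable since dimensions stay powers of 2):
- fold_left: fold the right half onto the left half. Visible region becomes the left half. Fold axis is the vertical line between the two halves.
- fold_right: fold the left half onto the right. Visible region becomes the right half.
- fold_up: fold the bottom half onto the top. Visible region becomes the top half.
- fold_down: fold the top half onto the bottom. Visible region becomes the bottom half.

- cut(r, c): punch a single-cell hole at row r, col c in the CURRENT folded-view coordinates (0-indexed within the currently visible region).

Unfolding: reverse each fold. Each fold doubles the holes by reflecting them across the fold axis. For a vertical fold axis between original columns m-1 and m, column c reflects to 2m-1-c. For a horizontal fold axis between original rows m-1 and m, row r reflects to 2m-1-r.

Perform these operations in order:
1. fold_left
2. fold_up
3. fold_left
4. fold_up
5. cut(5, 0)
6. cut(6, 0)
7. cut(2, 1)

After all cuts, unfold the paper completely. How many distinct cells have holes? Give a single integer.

Answer: 48

Derivation:
Op 1 fold_left: fold axis v@4; visible region now rows[0,32) x cols[0,4) = 32x4
Op 2 fold_up: fold axis h@16; visible region now rows[0,16) x cols[0,4) = 16x4
Op 3 fold_left: fold axis v@2; visible region now rows[0,16) x cols[0,2) = 16x2
Op 4 fold_up: fold axis h@8; visible region now rows[0,8) x cols[0,2) = 8x2
Op 5 cut(5, 0): punch at orig (5,0); cuts so far [(5, 0)]; region rows[0,8) x cols[0,2) = 8x2
Op 6 cut(6, 0): punch at orig (6,0); cuts so far [(5, 0), (6, 0)]; region rows[0,8) x cols[0,2) = 8x2
Op 7 cut(2, 1): punch at orig (2,1); cuts so far [(2, 1), (5, 0), (6, 0)]; region rows[0,8) x cols[0,2) = 8x2
Unfold 1 (reflect across h@8): 6 holes -> [(2, 1), (5, 0), (6, 0), (9, 0), (10, 0), (13, 1)]
Unfold 2 (reflect across v@2): 12 holes -> [(2, 1), (2, 2), (5, 0), (5, 3), (6, 0), (6, 3), (9, 0), (9, 3), (10, 0), (10, 3), (13, 1), (13, 2)]
Unfold 3 (reflect across h@16): 24 holes -> [(2, 1), (2, 2), (5, 0), (5, 3), (6, 0), (6, 3), (9, 0), (9, 3), (10, 0), (10, 3), (13, 1), (13, 2), (18, 1), (18, 2), (21, 0), (21, 3), (22, 0), (22, 3), (25, 0), (25, 3), (26, 0), (26, 3), (29, 1), (29, 2)]
Unfold 4 (reflect across v@4): 48 holes -> [(2, 1), (2, 2), (2, 5), (2, 6), (5, 0), (5, 3), (5, 4), (5, 7), (6, 0), (6, 3), (6, 4), (6, 7), (9, 0), (9, 3), (9, 4), (9, 7), (10, 0), (10, 3), (10, 4), (10, 7), (13, 1), (13, 2), (13, 5), (13, 6), (18, 1), (18, 2), (18, 5), (18, 6), (21, 0), (21, 3), (21, 4), (21, 7), (22, 0), (22, 3), (22, 4), (22, 7), (25, 0), (25, 3), (25, 4), (25, 7), (26, 0), (26, 3), (26, 4), (26, 7), (29, 1), (29, 2), (29, 5), (29, 6)]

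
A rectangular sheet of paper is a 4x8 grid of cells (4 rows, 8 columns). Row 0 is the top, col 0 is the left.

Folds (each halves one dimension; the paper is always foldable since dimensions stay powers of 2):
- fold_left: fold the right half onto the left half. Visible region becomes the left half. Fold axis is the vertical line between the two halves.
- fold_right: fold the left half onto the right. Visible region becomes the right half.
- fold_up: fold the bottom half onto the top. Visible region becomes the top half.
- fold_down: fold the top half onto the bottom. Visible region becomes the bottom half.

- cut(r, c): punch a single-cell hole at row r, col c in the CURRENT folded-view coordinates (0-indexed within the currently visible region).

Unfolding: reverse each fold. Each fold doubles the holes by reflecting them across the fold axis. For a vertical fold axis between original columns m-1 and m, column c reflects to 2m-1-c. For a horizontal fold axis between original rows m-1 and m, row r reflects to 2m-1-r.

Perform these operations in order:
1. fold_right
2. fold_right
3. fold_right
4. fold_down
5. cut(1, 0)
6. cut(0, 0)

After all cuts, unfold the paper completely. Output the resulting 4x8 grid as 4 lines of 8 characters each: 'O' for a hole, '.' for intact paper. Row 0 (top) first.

Answer: OOOOOOOO
OOOOOOOO
OOOOOOOO
OOOOOOOO

Derivation:
Op 1 fold_right: fold axis v@4; visible region now rows[0,4) x cols[4,8) = 4x4
Op 2 fold_right: fold axis v@6; visible region now rows[0,4) x cols[6,8) = 4x2
Op 3 fold_right: fold axis v@7; visible region now rows[0,4) x cols[7,8) = 4x1
Op 4 fold_down: fold axis h@2; visible region now rows[2,4) x cols[7,8) = 2x1
Op 5 cut(1, 0): punch at orig (3,7); cuts so far [(3, 7)]; region rows[2,4) x cols[7,8) = 2x1
Op 6 cut(0, 0): punch at orig (2,7); cuts so far [(2, 7), (3, 7)]; region rows[2,4) x cols[7,8) = 2x1
Unfold 1 (reflect across h@2): 4 holes -> [(0, 7), (1, 7), (2, 7), (3, 7)]
Unfold 2 (reflect across v@7): 8 holes -> [(0, 6), (0, 7), (1, 6), (1, 7), (2, 6), (2, 7), (3, 6), (3, 7)]
Unfold 3 (reflect across v@6): 16 holes -> [(0, 4), (0, 5), (0, 6), (0, 7), (1, 4), (1, 5), (1, 6), (1, 7), (2, 4), (2, 5), (2, 6), (2, 7), (3, 4), (3, 5), (3, 6), (3, 7)]
Unfold 4 (reflect across v@4): 32 holes -> [(0, 0), (0, 1), (0, 2), (0, 3), (0, 4), (0, 5), (0, 6), (0, 7), (1, 0), (1, 1), (1, 2), (1, 3), (1, 4), (1, 5), (1, 6), (1, 7), (2, 0), (2, 1), (2, 2), (2, 3), (2, 4), (2, 5), (2, 6), (2, 7), (3, 0), (3, 1), (3, 2), (3, 3), (3, 4), (3, 5), (3, 6), (3, 7)]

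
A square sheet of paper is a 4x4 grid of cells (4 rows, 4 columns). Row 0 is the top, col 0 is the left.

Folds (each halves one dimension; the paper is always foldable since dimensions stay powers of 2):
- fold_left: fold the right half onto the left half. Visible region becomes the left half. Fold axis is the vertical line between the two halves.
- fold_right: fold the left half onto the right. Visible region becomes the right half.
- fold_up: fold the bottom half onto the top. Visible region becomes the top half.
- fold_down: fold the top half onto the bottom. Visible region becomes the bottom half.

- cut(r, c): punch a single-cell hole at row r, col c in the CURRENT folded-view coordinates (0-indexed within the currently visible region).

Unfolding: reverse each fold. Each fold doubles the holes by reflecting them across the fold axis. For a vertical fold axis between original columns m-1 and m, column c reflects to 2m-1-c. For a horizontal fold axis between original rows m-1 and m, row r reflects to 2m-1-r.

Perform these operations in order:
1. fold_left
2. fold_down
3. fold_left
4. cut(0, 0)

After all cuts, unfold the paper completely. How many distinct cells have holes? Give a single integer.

Op 1 fold_left: fold axis v@2; visible region now rows[0,4) x cols[0,2) = 4x2
Op 2 fold_down: fold axis h@2; visible region now rows[2,4) x cols[0,2) = 2x2
Op 3 fold_left: fold axis v@1; visible region now rows[2,4) x cols[0,1) = 2x1
Op 4 cut(0, 0): punch at orig (2,0); cuts so far [(2, 0)]; region rows[2,4) x cols[0,1) = 2x1
Unfold 1 (reflect across v@1): 2 holes -> [(2, 0), (2, 1)]
Unfold 2 (reflect across h@2): 4 holes -> [(1, 0), (1, 1), (2, 0), (2, 1)]
Unfold 3 (reflect across v@2): 8 holes -> [(1, 0), (1, 1), (1, 2), (1, 3), (2, 0), (2, 1), (2, 2), (2, 3)]

Answer: 8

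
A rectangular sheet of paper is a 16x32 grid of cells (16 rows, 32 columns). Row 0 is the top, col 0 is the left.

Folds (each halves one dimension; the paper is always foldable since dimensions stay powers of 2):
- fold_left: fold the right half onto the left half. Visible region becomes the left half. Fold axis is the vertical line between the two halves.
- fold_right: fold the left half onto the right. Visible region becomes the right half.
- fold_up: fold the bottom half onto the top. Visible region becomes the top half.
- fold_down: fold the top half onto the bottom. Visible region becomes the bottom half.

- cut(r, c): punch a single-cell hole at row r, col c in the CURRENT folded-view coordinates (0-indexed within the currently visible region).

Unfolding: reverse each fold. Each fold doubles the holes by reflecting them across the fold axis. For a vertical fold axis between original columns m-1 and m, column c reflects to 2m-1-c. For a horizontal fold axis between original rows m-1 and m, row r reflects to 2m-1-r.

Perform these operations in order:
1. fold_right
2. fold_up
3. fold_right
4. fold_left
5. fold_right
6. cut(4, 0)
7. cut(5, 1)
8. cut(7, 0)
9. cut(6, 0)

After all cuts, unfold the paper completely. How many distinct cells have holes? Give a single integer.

Answer: 128

Derivation:
Op 1 fold_right: fold axis v@16; visible region now rows[0,16) x cols[16,32) = 16x16
Op 2 fold_up: fold axis h@8; visible region now rows[0,8) x cols[16,32) = 8x16
Op 3 fold_right: fold axis v@24; visible region now rows[0,8) x cols[24,32) = 8x8
Op 4 fold_left: fold axis v@28; visible region now rows[0,8) x cols[24,28) = 8x4
Op 5 fold_right: fold axis v@26; visible region now rows[0,8) x cols[26,28) = 8x2
Op 6 cut(4, 0): punch at orig (4,26); cuts so far [(4, 26)]; region rows[0,8) x cols[26,28) = 8x2
Op 7 cut(5, 1): punch at orig (5,27); cuts so far [(4, 26), (5, 27)]; region rows[0,8) x cols[26,28) = 8x2
Op 8 cut(7, 0): punch at orig (7,26); cuts so far [(4, 26), (5, 27), (7, 26)]; region rows[0,8) x cols[26,28) = 8x2
Op 9 cut(6, 0): punch at orig (6,26); cuts so far [(4, 26), (5, 27), (6, 26), (7, 26)]; region rows[0,8) x cols[26,28) = 8x2
Unfold 1 (reflect across v@26): 8 holes -> [(4, 25), (4, 26), (5, 24), (5, 27), (6, 25), (6, 26), (7, 25), (7, 26)]
Unfold 2 (reflect across v@28): 16 holes -> [(4, 25), (4, 26), (4, 29), (4, 30), (5, 24), (5, 27), (5, 28), (5, 31), (6, 25), (6, 26), (6, 29), (6, 30), (7, 25), (7, 26), (7, 29), (7, 30)]
Unfold 3 (reflect across v@24): 32 holes -> [(4, 17), (4, 18), (4, 21), (4, 22), (4, 25), (4, 26), (4, 29), (4, 30), (5, 16), (5, 19), (5, 20), (5, 23), (5, 24), (5, 27), (5, 28), (5, 31), (6, 17), (6, 18), (6, 21), (6, 22), (6, 25), (6, 26), (6, 29), (6, 30), (7, 17), (7, 18), (7, 21), (7, 22), (7, 25), (7, 26), (7, 29), (7, 30)]
Unfold 4 (reflect across h@8): 64 holes -> [(4, 17), (4, 18), (4, 21), (4, 22), (4, 25), (4, 26), (4, 29), (4, 30), (5, 16), (5, 19), (5, 20), (5, 23), (5, 24), (5, 27), (5, 28), (5, 31), (6, 17), (6, 18), (6, 21), (6, 22), (6, 25), (6, 26), (6, 29), (6, 30), (7, 17), (7, 18), (7, 21), (7, 22), (7, 25), (7, 26), (7, 29), (7, 30), (8, 17), (8, 18), (8, 21), (8, 22), (8, 25), (8, 26), (8, 29), (8, 30), (9, 17), (9, 18), (9, 21), (9, 22), (9, 25), (9, 26), (9, 29), (9, 30), (10, 16), (10, 19), (10, 20), (10, 23), (10, 24), (10, 27), (10, 28), (10, 31), (11, 17), (11, 18), (11, 21), (11, 22), (11, 25), (11, 26), (11, 29), (11, 30)]
Unfold 5 (reflect across v@16): 128 holes -> [(4, 1), (4, 2), (4, 5), (4, 6), (4, 9), (4, 10), (4, 13), (4, 14), (4, 17), (4, 18), (4, 21), (4, 22), (4, 25), (4, 26), (4, 29), (4, 30), (5, 0), (5, 3), (5, 4), (5, 7), (5, 8), (5, 11), (5, 12), (5, 15), (5, 16), (5, 19), (5, 20), (5, 23), (5, 24), (5, 27), (5, 28), (5, 31), (6, 1), (6, 2), (6, 5), (6, 6), (6, 9), (6, 10), (6, 13), (6, 14), (6, 17), (6, 18), (6, 21), (6, 22), (6, 25), (6, 26), (6, 29), (6, 30), (7, 1), (7, 2), (7, 5), (7, 6), (7, 9), (7, 10), (7, 13), (7, 14), (7, 17), (7, 18), (7, 21), (7, 22), (7, 25), (7, 26), (7, 29), (7, 30), (8, 1), (8, 2), (8, 5), (8, 6), (8, 9), (8, 10), (8, 13), (8, 14), (8, 17), (8, 18), (8, 21), (8, 22), (8, 25), (8, 26), (8, 29), (8, 30), (9, 1), (9, 2), (9, 5), (9, 6), (9, 9), (9, 10), (9, 13), (9, 14), (9, 17), (9, 18), (9, 21), (9, 22), (9, 25), (9, 26), (9, 29), (9, 30), (10, 0), (10, 3), (10, 4), (10, 7), (10, 8), (10, 11), (10, 12), (10, 15), (10, 16), (10, 19), (10, 20), (10, 23), (10, 24), (10, 27), (10, 28), (10, 31), (11, 1), (11, 2), (11, 5), (11, 6), (11, 9), (11, 10), (11, 13), (11, 14), (11, 17), (11, 18), (11, 21), (11, 22), (11, 25), (11, 26), (11, 29), (11, 30)]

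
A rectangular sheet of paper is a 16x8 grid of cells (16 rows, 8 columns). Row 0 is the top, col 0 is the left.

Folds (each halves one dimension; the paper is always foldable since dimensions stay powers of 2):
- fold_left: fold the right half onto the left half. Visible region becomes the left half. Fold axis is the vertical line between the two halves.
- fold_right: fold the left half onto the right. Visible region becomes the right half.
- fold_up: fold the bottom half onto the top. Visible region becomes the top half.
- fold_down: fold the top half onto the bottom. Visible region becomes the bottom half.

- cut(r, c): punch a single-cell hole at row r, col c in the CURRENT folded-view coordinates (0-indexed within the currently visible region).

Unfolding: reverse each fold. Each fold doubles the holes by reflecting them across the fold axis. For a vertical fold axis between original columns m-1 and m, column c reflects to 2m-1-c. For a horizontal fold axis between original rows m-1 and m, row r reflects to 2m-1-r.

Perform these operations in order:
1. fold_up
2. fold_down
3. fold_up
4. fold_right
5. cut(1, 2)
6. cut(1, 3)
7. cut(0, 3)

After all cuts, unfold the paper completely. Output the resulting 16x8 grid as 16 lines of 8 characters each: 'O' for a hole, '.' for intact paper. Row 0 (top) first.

Op 1 fold_up: fold axis h@8; visible region now rows[0,8) x cols[0,8) = 8x8
Op 2 fold_down: fold axis h@4; visible region now rows[4,8) x cols[0,8) = 4x8
Op 3 fold_up: fold axis h@6; visible region now rows[4,6) x cols[0,8) = 2x8
Op 4 fold_right: fold axis v@4; visible region now rows[4,6) x cols[4,8) = 2x4
Op 5 cut(1, 2): punch at orig (5,6); cuts so far [(5, 6)]; region rows[4,6) x cols[4,8) = 2x4
Op 6 cut(1, 3): punch at orig (5,7); cuts so far [(5, 6), (5, 7)]; region rows[4,6) x cols[4,8) = 2x4
Op 7 cut(0, 3): punch at orig (4,7); cuts so far [(4, 7), (5, 6), (5, 7)]; region rows[4,6) x cols[4,8) = 2x4
Unfold 1 (reflect across v@4): 6 holes -> [(4, 0), (4, 7), (5, 0), (5, 1), (5, 6), (5, 7)]
Unfold 2 (reflect across h@6): 12 holes -> [(4, 0), (4, 7), (5, 0), (5, 1), (5, 6), (5, 7), (6, 0), (6, 1), (6, 6), (6, 7), (7, 0), (7, 7)]
Unfold 3 (reflect across h@4): 24 holes -> [(0, 0), (0, 7), (1, 0), (1, 1), (1, 6), (1, 7), (2, 0), (2, 1), (2, 6), (2, 7), (3, 0), (3, 7), (4, 0), (4, 7), (5, 0), (5, 1), (5, 6), (5, 7), (6, 0), (6, 1), (6, 6), (6, 7), (7, 0), (7, 7)]
Unfold 4 (reflect across h@8): 48 holes -> [(0, 0), (0, 7), (1, 0), (1, 1), (1, 6), (1, 7), (2, 0), (2, 1), (2, 6), (2, 7), (3, 0), (3, 7), (4, 0), (4, 7), (5, 0), (5, 1), (5, 6), (5, 7), (6, 0), (6, 1), (6, 6), (6, 7), (7, 0), (7, 7), (8, 0), (8, 7), (9, 0), (9, 1), (9, 6), (9, 7), (10, 0), (10, 1), (10, 6), (10, 7), (11, 0), (11, 7), (12, 0), (12, 7), (13, 0), (13, 1), (13, 6), (13, 7), (14, 0), (14, 1), (14, 6), (14, 7), (15, 0), (15, 7)]

Answer: O......O
OO....OO
OO....OO
O......O
O......O
OO....OO
OO....OO
O......O
O......O
OO....OO
OO....OO
O......O
O......O
OO....OO
OO....OO
O......O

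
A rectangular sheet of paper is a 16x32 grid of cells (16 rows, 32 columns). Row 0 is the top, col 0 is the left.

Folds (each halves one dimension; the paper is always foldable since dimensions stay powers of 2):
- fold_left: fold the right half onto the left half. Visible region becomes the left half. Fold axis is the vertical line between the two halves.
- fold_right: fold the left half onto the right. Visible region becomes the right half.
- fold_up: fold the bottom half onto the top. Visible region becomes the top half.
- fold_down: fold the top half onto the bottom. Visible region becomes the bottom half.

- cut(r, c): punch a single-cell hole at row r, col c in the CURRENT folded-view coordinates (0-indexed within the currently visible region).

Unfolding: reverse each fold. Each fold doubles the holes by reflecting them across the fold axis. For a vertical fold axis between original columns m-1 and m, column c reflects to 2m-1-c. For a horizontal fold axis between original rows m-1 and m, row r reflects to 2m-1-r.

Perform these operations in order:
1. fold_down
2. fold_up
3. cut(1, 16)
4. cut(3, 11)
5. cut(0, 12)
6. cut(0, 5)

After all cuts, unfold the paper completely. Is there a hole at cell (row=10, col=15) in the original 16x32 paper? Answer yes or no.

Answer: no

Derivation:
Op 1 fold_down: fold axis h@8; visible region now rows[8,16) x cols[0,32) = 8x32
Op 2 fold_up: fold axis h@12; visible region now rows[8,12) x cols[0,32) = 4x32
Op 3 cut(1, 16): punch at orig (9,16); cuts so far [(9, 16)]; region rows[8,12) x cols[0,32) = 4x32
Op 4 cut(3, 11): punch at orig (11,11); cuts so far [(9, 16), (11, 11)]; region rows[8,12) x cols[0,32) = 4x32
Op 5 cut(0, 12): punch at orig (8,12); cuts so far [(8, 12), (9, 16), (11, 11)]; region rows[8,12) x cols[0,32) = 4x32
Op 6 cut(0, 5): punch at orig (8,5); cuts so far [(8, 5), (8, 12), (9, 16), (11, 11)]; region rows[8,12) x cols[0,32) = 4x32
Unfold 1 (reflect across h@12): 8 holes -> [(8, 5), (8, 12), (9, 16), (11, 11), (12, 11), (14, 16), (15, 5), (15, 12)]
Unfold 2 (reflect across h@8): 16 holes -> [(0, 5), (0, 12), (1, 16), (3, 11), (4, 11), (6, 16), (7, 5), (7, 12), (8, 5), (8, 12), (9, 16), (11, 11), (12, 11), (14, 16), (15, 5), (15, 12)]
Holes: [(0, 5), (0, 12), (1, 16), (3, 11), (4, 11), (6, 16), (7, 5), (7, 12), (8, 5), (8, 12), (9, 16), (11, 11), (12, 11), (14, 16), (15, 5), (15, 12)]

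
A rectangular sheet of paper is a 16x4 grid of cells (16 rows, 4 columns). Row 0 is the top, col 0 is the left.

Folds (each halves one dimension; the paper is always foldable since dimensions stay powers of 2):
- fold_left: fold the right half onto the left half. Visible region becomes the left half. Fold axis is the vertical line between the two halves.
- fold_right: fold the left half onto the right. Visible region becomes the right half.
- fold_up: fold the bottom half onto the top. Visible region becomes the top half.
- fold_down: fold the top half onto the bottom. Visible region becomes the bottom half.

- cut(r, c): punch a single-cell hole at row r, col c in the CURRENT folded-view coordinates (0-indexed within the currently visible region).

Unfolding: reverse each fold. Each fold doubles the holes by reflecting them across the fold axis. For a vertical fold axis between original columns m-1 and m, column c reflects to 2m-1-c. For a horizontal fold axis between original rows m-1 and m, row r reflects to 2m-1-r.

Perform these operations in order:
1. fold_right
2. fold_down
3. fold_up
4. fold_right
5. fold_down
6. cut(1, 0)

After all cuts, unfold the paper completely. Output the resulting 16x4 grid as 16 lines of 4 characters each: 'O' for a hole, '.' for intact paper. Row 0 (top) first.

Op 1 fold_right: fold axis v@2; visible region now rows[0,16) x cols[2,4) = 16x2
Op 2 fold_down: fold axis h@8; visible region now rows[8,16) x cols[2,4) = 8x2
Op 3 fold_up: fold axis h@12; visible region now rows[8,12) x cols[2,4) = 4x2
Op 4 fold_right: fold axis v@3; visible region now rows[8,12) x cols[3,4) = 4x1
Op 5 fold_down: fold axis h@10; visible region now rows[10,12) x cols[3,4) = 2x1
Op 6 cut(1, 0): punch at orig (11,3); cuts so far [(11, 3)]; region rows[10,12) x cols[3,4) = 2x1
Unfold 1 (reflect across h@10): 2 holes -> [(8, 3), (11, 3)]
Unfold 2 (reflect across v@3): 4 holes -> [(8, 2), (8, 3), (11, 2), (11, 3)]
Unfold 3 (reflect across h@12): 8 holes -> [(8, 2), (8, 3), (11, 2), (11, 3), (12, 2), (12, 3), (15, 2), (15, 3)]
Unfold 4 (reflect across h@8): 16 holes -> [(0, 2), (0, 3), (3, 2), (3, 3), (4, 2), (4, 3), (7, 2), (7, 3), (8, 2), (8, 3), (11, 2), (11, 3), (12, 2), (12, 3), (15, 2), (15, 3)]
Unfold 5 (reflect across v@2): 32 holes -> [(0, 0), (0, 1), (0, 2), (0, 3), (3, 0), (3, 1), (3, 2), (3, 3), (4, 0), (4, 1), (4, 2), (4, 3), (7, 0), (7, 1), (7, 2), (7, 3), (8, 0), (8, 1), (8, 2), (8, 3), (11, 0), (11, 1), (11, 2), (11, 3), (12, 0), (12, 1), (12, 2), (12, 3), (15, 0), (15, 1), (15, 2), (15, 3)]

Answer: OOOO
....
....
OOOO
OOOO
....
....
OOOO
OOOO
....
....
OOOO
OOOO
....
....
OOOO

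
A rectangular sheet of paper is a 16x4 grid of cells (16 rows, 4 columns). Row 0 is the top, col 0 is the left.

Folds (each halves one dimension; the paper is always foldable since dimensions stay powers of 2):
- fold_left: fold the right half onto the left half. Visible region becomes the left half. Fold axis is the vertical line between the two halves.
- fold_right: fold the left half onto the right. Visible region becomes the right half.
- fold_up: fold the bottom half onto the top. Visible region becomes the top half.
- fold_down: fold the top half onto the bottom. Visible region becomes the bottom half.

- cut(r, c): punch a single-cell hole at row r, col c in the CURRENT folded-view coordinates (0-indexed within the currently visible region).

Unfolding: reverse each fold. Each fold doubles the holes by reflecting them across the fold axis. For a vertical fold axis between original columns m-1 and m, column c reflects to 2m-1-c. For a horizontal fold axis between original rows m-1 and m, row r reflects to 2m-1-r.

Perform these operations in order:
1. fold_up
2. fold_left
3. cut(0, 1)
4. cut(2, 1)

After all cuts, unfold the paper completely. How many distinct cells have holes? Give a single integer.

Op 1 fold_up: fold axis h@8; visible region now rows[0,8) x cols[0,4) = 8x4
Op 2 fold_left: fold axis v@2; visible region now rows[0,8) x cols[0,2) = 8x2
Op 3 cut(0, 1): punch at orig (0,1); cuts so far [(0, 1)]; region rows[0,8) x cols[0,2) = 8x2
Op 4 cut(2, 1): punch at orig (2,1); cuts so far [(0, 1), (2, 1)]; region rows[0,8) x cols[0,2) = 8x2
Unfold 1 (reflect across v@2): 4 holes -> [(0, 1), (0, 2), (2, 1), (2, 2)]
Unfold 2 (reflect across h@8): 8 holes -> [(0, 1), (0, 2), (2, 1), (2, 2), (13, 1), (13, 2), (15, 1), (15, 2)]

Answer: 8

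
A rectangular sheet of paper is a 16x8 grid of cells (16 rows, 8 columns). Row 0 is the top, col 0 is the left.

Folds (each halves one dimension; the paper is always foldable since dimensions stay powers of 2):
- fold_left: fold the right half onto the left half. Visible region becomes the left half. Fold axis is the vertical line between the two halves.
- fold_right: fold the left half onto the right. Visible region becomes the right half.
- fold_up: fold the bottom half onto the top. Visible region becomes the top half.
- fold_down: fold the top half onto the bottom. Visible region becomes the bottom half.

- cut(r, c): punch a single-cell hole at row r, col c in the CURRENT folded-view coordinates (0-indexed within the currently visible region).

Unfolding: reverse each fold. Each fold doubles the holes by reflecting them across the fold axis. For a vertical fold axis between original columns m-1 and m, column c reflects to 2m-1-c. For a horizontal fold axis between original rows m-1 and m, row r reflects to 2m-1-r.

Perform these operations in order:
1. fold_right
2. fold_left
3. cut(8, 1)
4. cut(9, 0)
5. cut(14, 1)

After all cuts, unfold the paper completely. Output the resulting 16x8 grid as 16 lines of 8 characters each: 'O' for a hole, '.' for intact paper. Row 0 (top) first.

Answer: ........
........
........
........
........
........
........
........
.OO..OO.
O..OO..O
........
........
........
........
.OO..OO.
........

Derivation:
Op 1 fold_right: fold axis v@4; visible region now rows[0,16) x cols[4,8) = 16x4
Op 2 fold_left: fold axis v@6; visible region now rows[0,16) x cols[4,6) = 16x2
Op 3 cut(8, 1): punch at orig (8,5); cuts so far [(8, 5)]; region rows[0,16) x cols[4,6) = 16x2
Op 4 cut(9, 0): punch at orig (9,4); cuts so far [(8, 5), (9, 4)]; region rows[0,16) x cols[4,6) = 16x2
Op 5 cut(14, 1): punch at orig (14,5); cuts so far [(8, 5), (9, 4), (14, 5)]; region rows[0,16) x cols[4,6) = 16x2
Unfold 1 (reflect across v@6): 6 holes -> [(8, 5), (8, 6), (9, 4), (9, 7), (14, 5), (14, 6)]
Unfold 2 (reflect across v@4): 12 holes -> [(8, 1), (8, 2), (8, 5), (8, 6), (9, 0), (9, 3), (9, 4), (9, 7), (14, 1), (14, 2), (14, 5), (14, 6)]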